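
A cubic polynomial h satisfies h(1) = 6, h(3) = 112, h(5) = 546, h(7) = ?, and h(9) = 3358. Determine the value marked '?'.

On equispaced nodes a degree-3 polynomial has vanishing fourth forward difference, so
  h(1) - 4·h(3) + 6·h(5) - 4·h(7) + h(9) = 0.
Substituting the known values and solving for h(7):
  -4·h(7) = -6192
  h(7) = 1548.

1548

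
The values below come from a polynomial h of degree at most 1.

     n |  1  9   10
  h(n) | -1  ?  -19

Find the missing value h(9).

-17

The 2 known points determine the degree-1 polynomial uniquely.
Write h(n) = an + b. Substituting each data point gives a linear system:
  a + b = -1
  10a + b = -19
Solving the system yields a = -2, b = 1.
So h(n) = -2n + 1.
Then h(9) = -17.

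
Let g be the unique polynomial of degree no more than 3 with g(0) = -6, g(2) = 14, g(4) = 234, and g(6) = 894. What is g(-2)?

Write g(t) = at^3 + bt^2 + ct + d. Substituting each data point gives a linear system:
  d = -6
  8a + 4b + 2c + d = 14
  64a + 16b + 4c + d = 234
  216a + 36b + 6c + d = 894
Solving the system yields a = 5, b = -5, c = 0, d = -6.
So g(t) = 5t³ - 5t² - 6.
Then g(-2) = -66.

-66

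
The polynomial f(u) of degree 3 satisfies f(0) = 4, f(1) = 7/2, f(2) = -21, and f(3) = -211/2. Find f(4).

Write f(u) = au^3 + bu^2 + cu + d. Substituting each data point gives a linear system:
  d = 4
  a + b + c + d = 7/2
  8a + 4b + 2c + d = -21
  27a + 9b + 3c + d = -211/2
Solving the system yields a = -6, b = 6, c = -1/2, d = 4.
So f(u) = -6u^3 + 6u^2 - (1/2)u + 4.
Then f(4) = -286.

-286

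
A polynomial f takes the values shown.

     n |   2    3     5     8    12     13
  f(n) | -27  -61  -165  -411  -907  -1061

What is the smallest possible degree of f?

Divided differences on the nodes 2, 3, 5, 8, 12, 13:
  order 0: -27  -61  -165  -411  -907  -1061
  order 1: -34  -52  -82  -124  -154
  order 2: -6  -6  -6  -6
  order 3: 0  0  0
  order 4: 0  0
  order 5: 0
The order-2 divided differences are all -6 (nonzero) and every higher order vanishes, so the data lies on a polynomial of degree exactly 2.

2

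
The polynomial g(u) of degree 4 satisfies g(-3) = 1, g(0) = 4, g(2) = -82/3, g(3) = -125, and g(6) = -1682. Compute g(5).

-2533/3

Write g(u) = au^4 + bu^3 + cu^2 + du + e. Substituting each data point gives a linear system:
  81a - 27b + 9c - 3d + e = 1
  e = 4
  16a + 8b + 4c + 2d + e = -82/3
  81a + 27b + 9c + 3d + e = -125
  1296a + 216b + 36c + 6d + e = -1682
Solving the system yields a = -1, b = -2, c = 5/3, d = -3, e = 4.
So g(u) = -u⁴ - 2u³ + (5/3)u² - 3u + 4.
Then g(5) = -2533/3.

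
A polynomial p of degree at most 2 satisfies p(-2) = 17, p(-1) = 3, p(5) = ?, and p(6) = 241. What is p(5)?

171

The 3 known points determine the degree-2 polynomial uniquely.
Write p(s) = as^2 + bs + c. Substituting each data point gives a linear system:
  4a - 2b + c = 17
  a - b + c = 3
  36a + 6b + c = 241
Solving the system yields a = 6, b = 4, c = 1.
So p(s) = 6s² + 4s + 1.
Then p(5) = 171.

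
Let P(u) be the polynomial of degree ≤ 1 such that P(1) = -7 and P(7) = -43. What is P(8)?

Using the Lagrange interpolation formula with nodes 1, 7:
  L_0(u) = (u - 7) / -6
  L_1(u) = (u - 1) / 6
Then P(u) = -7·L_0(u) - 43·L_1(u).
Expanding and collecting terms gives P(u) = -6u - 1.
Evaluating at u = 8: P(8) = -49.

-49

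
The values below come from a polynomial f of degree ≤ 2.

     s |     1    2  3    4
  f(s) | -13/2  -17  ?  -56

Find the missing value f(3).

On equispaced nodes a degree-2 polynomial has vanishing third forward difference, so
  - f(1) + 3·f(2) - 3·f(3) + f(4) = 0.
Substituting the known values and solving for f(3):
  -3·f(3) = 201/2
  f(3) = -67/2.

-67/2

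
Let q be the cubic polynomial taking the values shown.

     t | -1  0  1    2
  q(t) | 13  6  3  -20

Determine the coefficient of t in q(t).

Write q(t) = at^3 + bt^2 + ct + d. Substituting each data point gives a linear system:
  -a + b - c + d = 13
  d = 6
  a + b + c + d = 3
  8a + 4b + 2c + d = -20
Solving the system yields a = -4, b = 2, c = -1, d = 6.
So q(t) = -4t^3 + 2t^2 - t + 6.
The coefficient of t is -1.

-1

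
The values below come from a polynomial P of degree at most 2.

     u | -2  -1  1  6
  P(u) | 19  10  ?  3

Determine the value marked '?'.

-2

The 3 known points determine the degree-2 polynomial uniquely.
Write P(u) = au^2 + bu + c. Substituting each data point gives a linear system:
  4a - 2b + c = 19
  a - b + c = 10
  36a + 6b + c = 3
Solving the system yields a = 1, b = -6, c = 3.
So P(u) = u² - 6u + 3.
Then P(1) = -2.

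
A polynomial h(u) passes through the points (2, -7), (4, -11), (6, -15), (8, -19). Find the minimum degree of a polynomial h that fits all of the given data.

Forward differences of the values at u = 2, 4, 6, 8:
  h  : -7  -11  -15  -19
  Δ  : -4  -4  -4
  Δ^2: 0  0
  Δ^3: 0
The first differences are constant (-4) and nonzero, while all higher differences vanish, so the minimal degree is 1.

1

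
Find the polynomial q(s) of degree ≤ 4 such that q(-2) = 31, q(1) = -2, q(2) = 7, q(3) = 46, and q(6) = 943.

Write q(s) = as^4 + bs^3 + cs^2 + ds + e. Substituting each data point gives a linear system:
  16a - 8b + 4c - 2d + e = 31
  a + b + c + d + e = -2
  16a + 8b + 4c + 2d + e = 7
  81a + 27b + 9c + 3d + e = 46
  1296a + 216b + 36c + 6d + e = 943
Solving the system yields a = 1, b = -2, c = 2, d = 2, e = -5.
So q(s) = s^4 - 2s^3 + 2s^2 + 2s - 5.
Check: q(1) = -2. ✓

q(s) = s^4 - 2s^3 + 2s^2 + 2s - 5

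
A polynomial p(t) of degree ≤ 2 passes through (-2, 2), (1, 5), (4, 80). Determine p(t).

p(t) = 4t^2 + 5t - 4

Write p(t) = at^2 + bt + c. Substituting each data point gives a linear system:
  4a - 2b + c = 2
  a + b + c = 5
  16a + 4b + c = 80
Solving the system yields a = 4, b = 5, c = -4.
So p(t) = 4t² + 5t - 4.
Check: p(4) = 80. ✓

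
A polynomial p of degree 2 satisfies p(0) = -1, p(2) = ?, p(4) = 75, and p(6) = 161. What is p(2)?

On equispaced nodes a degree-2 polynomial has vanishing third forward difference, so
  - p(0) + 3·p(2) - 3·p(4) + p(6) = 0.
Substituting the known values and solving for p(2):
  3·p(2) = 63
  p(2) = 21.

21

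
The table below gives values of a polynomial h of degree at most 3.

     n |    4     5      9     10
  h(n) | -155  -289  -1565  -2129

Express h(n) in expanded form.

Write h(n) = an^3 + bn^2 + cn + d. Substituting each data point gives a linear system:
  64a + 16b + 4c + d = -155
  125a + 25b + 5c + d = -289
  729a + 81b + 9c + d = -1565
  1000a + 100b + 10c + d = -2129
Solving the system yields a = -2, b = -1, c = -3, d = 1.
So h(n) = -2n³ - n² - 3n + 1.
Check: h(5) = -289. ✓

h(n) = -2n^3 - n^2 - 3n + 1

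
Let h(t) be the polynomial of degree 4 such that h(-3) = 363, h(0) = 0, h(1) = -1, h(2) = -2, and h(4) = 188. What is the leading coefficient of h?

2

Write h(t) = at^4 + bt^3 + ct^2 + dt + e. Substituting each data point gives a linear system:
  81a - 27b + 9c - 3d + e = 363
  e = 0
  a + b + c + d + e = -1
  16a + 8b + 4c + 2d + e = -2
  256a + 64b + 16c + 4d + e = 188
Solving the system yields a = 2, b = -6, c = 4, d = -1, e = 0.
So h(t) = 2t⁴ - 6t³ + 4t² - t.
The leading coefficient is 2.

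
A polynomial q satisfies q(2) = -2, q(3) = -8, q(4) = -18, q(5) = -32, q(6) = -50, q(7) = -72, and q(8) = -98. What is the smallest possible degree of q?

Forward differences of the values at x = 2, 3, 4, 5, 6, 7, 8:
  q  : -2  -8  -18  -32  -50  -72  -98
  Δ  : -6  -10  -14  -18  -22  -26
  Δ^2: -4  -4  -4  -4  -4
  Δ^3: 0  0  0  0
  Δ^4: 0  0  0
  Δ^5: 0  0
  Δ^6: 0
The second differences are constant (-4) and nonzero, while all higher differences vanish, so the minimal degree is 2.

2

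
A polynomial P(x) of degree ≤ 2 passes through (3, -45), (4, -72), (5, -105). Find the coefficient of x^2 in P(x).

Write P(x) = ax^2 + bx + c. Substituting each data point gives a linear system:
  9a + 3b + c = -45
  16a + 4b + c = -72
  25a + 5b + c = -105
Solving the system yields a = -3, b = -6, c = 0.
So P(x) = -3x^2 - 6x.
The leading coefficient is -3.

-3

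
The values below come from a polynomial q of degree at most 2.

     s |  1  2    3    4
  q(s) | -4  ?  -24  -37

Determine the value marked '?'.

-13

On equispaced nodes a degree-2 polynomial has vanishing third forward difference, so
  - q(1) + 3·q(2) - 3·q(3) + q(4) = 0.
Substituting the known values and solving for q(2):
  3·q(2) = -39
  q(2) = -13.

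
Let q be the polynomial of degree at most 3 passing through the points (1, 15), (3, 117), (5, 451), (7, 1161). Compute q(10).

Write q(n) = an^3 + bn^2 + cn + d. Substituting each data point gives a linear system:
  a + b + c + d = 15
  27a + 9b + 3c + d = 117
  125a + 25b + 5c + d = 451
  343a + 49b + 7c + d = 1161
Solving the system yields a = 3, b = 2, c = 4, d = 6.
So q(n) = 3n³ + 2n² + 4n + 6.
Then q(10) = 3246.

3246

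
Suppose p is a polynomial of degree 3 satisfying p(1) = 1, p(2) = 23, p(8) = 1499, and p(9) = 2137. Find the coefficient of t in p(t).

4

Write p(t) = at^3 + bt^2 + ct + d. Substituting each data point gives a linear system:
  a + b + c + d = 1
  8a + 4b + 2c + d = 23
  512a + 64b + 8c + d = 1499
  729a + 81b + 9c + d = 2137
Solving the system yields a = 3, b = -1, c = 4, d = -5.
So p(t) = 3t^3 - t^2 + 4t - 5.
The coefficient of t is 4.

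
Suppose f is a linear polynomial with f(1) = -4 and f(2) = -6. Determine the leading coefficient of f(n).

-2

Write f(n) = an + b. Substituting each data point gives a linear system:
  a + b = -4
  2a + b = -6
Solving the system yields a = -2, b = -2.
So f(n) = -2n - 2.
The leading coefficient is -2.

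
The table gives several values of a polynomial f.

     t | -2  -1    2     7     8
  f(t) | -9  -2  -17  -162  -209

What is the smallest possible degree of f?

2

Divided differences on the nodes -2, -1, 2, 7, 8:
  order 0: -9  -2  -17  -162  -209
  order 1: 7  -5  -29  -47
  order 2: -3  -3  -3
  order 3: 0  0
  order 4: 0
The order-2 divided differences are all -3 (nonzero) and every higher order vanishes, so the data lies on a polynomial of degree exactly 2.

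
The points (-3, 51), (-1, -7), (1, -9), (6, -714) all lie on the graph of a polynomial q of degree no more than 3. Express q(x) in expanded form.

q(x) = -3x^3 - 2x^2 + 2x - 6

Write q(x) = ax^3 + bx^2 + cx + d. Substituting each data point gives a linear system:
  -27a + 9b - 3c + d = 51
  -a + b - c + d = -7
  a + b + c + d = -9
  216a + 36b + 6c + d = -714
Solving the system yields a = -3, b = -2, c = 2, d = -6.
So q(x) = -3x^3 - 2x^2 + 2x - 6.
Check: q(1) = -9. ✓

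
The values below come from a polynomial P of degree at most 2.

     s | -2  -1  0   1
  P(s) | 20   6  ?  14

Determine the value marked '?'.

The 3 known points determine the degree-2 polynomial uniquely.
Write P(s) = as^2 + bs + c. Substituting each data point gives a linear system:
  4a - 2b + c = 20
  a - b + c = 6
  a + b + c = 14
Solving the system yields a = 6, b = 4, c = 4.
So P(s) = 6s^2 + 4s + 4.
Then P(0) = 4.

4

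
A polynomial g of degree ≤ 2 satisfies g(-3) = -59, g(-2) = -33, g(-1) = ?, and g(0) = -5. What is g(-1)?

-15

The 3 known points determine the degree-2 polynomial uniquely.
Write g(s) = as^2 + bs + c. Substituting each data point gives a linear system:
  9a - 3b + c = -59
  4a - 2b + c = -33
  c = -5
Solving the system yields a = -4, b = 6, c = -5.
So g(s) = -4s^2 + 6s - 5.
Then g(-1) = -15.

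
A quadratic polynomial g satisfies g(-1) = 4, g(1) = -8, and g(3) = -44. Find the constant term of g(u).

Write g(u) = au^2 + bu + c. Substituting each data point gives a linear system:
  a - b + c = 4
  a + b + c = -8
  9a + 3b + c = -44
Solving the system yields a = -3, b = -6, c = 1.
So g(u) = -3u^2 - 6u + 1.
The constant term is 1.

1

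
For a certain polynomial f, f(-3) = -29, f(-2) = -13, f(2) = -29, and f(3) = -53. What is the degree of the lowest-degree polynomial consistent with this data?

2

Divided differences on the nodes -3, -2, 2, 3:
  order 0: -29  -13  -29  -53
  order 1: 16  -4  -24
  order 2: -4  -4
  order 3: 0
The order-2 divided differences are all -4 (nonzero) and every higher order vanishes, so the data lies on a polynomial of degree exactly 2.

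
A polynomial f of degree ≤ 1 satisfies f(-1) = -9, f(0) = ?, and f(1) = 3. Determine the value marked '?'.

-3

On equispaced nodes a degree-1 polynomial has vanishing second forward difference, so
  f(-1) - 2·f(0) + f(1) = 0.
Substituting the known values and solving for f(0):
  -2·f(0) = 6
  f(0) = -3.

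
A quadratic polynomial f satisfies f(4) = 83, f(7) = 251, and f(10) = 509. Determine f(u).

f(u) = 5u^2 + u - 1

Write f(u) = au^2 + bu + c. Substituting each data point gives a linear system:
  16a + 4b + c = 83
  49a + 7b + c = 251
  100a + 10b + c = 509
Solving the system yields a = 5, b = 1, c = -1.
So f(u) = 5u^2 + u - 1.
Check: f(10) = 509. ✓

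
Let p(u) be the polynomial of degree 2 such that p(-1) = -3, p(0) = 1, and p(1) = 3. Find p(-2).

-9

Using the Lagrange interpolation formula with nodes -1, 0, 1:
  L_0(u) = u(u - 1) / 2
  L_1(u) = (u + 1)(u - 1) / -1
  L_2(u) = (u + 1)u / 2
Then p(u) = -3·L_0(u) + 1·L_1(u) + 3·L_2(u).
Expanding and collecting terms gives p(u) = -u² + 3u + 1.
Evaluating at u = -2: p(-2) = -9.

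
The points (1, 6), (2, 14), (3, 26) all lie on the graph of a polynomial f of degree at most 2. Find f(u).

Write f(u) = au^2 + bu + c. Substituting each data point gives a linear system:
  a + b + c = 6
  4a + 2b + c = 14
  9a + 3b + c = 26
Solving the system yields a = 2, b = 2, c = 2.
So f(u) = 2u^2 + 2u + 2.
Check: f(2) = 14. ✓

f(u) = 2u^2 + 2u + 2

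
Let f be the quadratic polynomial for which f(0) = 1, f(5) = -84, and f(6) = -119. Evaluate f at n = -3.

Using the Lagrange interpolation formula with nodes 0, 5, 6:
  L_0(n) = (n - 5)(n - 6) / 30
  L_1(n) = n(n - 6) / -5
  L_2(n) = n(n - 5) / 6
Then f(n) = 1·L_0(n) - 84·L_1(n) - 119·L_2(n).
Expanding and collecting terms gives f(n) = -3n^2 - 2n + 1.
Evaluating at n = -3: f(-3) = -20.

-20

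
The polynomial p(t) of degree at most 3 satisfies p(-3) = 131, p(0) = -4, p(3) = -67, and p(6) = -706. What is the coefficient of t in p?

3

Write p(t) = at^3 + bt^2 + ct + d. Substituting each data point gives a linear system:
  -27a + 9b - 3c + d = 131
  d = -4
  27a + 9b + 3c + d = -67
  216a + 36b + 6c + d = -706
Solving the system yields a = -4, b = 4, c = 3, d = -4.
So p(t) = -4t^3 + 4t^2 + 3t - 4.
The coefficient of t is 3.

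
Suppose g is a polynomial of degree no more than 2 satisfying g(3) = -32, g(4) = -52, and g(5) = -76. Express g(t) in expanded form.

g(t) = -2t^2 - 6t + 4

Using the Lagrange interpolation formula with nodes 3, 4, 5:
  L_0(t) = (t - 4)(t - 5) / 2
  L_1(t) = (t - 3)(t - 5) / -1
  L_2(t) = (t - 3)(t - 4) / 2
Then g(t) = -32·L_0(t) - 52·L_1(t) - 76·L_2(t).
Expanding and collecting terms gives g(t) = -2t^2 - 6t + 4.
Check: g(4) = -52. ✓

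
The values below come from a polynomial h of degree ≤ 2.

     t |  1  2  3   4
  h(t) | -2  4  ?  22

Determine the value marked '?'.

The 3 known points determine the degree-2 polynomial uniquely.
Write h(t) = at^2 + bt + c. Substituting each data point gives a linear system:
  a + b + c = -2
  4a + 2b + c = 4
  16a + 4b + c = 22
Solving the system yields a = 1, b = 3, c = -6.
So h(t) = t² + 3t - 6.
Then h(3) = 12.

12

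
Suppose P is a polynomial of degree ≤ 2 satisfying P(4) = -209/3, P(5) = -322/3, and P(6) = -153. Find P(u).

P(u) = -4u^2 - (5/3)u + 1

Using the Lagrange interpolation formula with nodes 4, 5, 6:
  L_0(u) = (u - 5)(u - 6) / 2
  L_1(u) = (u - 4)(u - 6) / -1
  L_2(u) = (u - 4)(u - 5) / 2
Then P(u) = -209/3·L_0(u) - 322/3·L_1(u) - 153·L_2(u).
Expanding and collecting terms gives P(u) = -4u^2 - (5/3)u + 1.
Check: P(6) = -153. ✓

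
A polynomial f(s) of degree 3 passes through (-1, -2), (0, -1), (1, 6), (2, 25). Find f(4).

123

Forward differences of the values at s = -1, 0, 1, 2:
  f  : -2  -1  6  25
  Δ  : 1  7  19
  Δ^2: 6  12
  Δ^3: 6
The third differences are constant, confirming degree 3.
Interpolating (Newton forward form) and evaluating at s = 4 gives f(4) = 123.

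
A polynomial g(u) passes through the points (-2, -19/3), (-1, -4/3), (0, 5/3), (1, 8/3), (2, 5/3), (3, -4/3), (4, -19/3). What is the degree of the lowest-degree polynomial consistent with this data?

2

Forward differences of the values at u = -2, -1, 0, 1, 2, 3, 4:
  g  : -19/3  -4/3  5/3  8/3  5/3  -4/3  -19/3
  Δ  : 5  3  1  -1  -3  -5
  Δ^2: -2  -2  -2  -2  -2
  Δ^3: 0  0  0  0
  Δ^4: 0  0  0
  Δ^5: 0  0
  Δ^6: 0
The second differences are constant (-2) and nonzero, while all higher differences vanish, so the minimal degree is 2.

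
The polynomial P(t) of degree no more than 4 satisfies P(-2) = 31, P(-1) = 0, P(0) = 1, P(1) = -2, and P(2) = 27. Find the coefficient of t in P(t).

Write P(t) = at^4 + bt^3 + ct^2 + dt + e. Substituting each data point gives a linear system:
  16a - 8b + 4c - 2d + e = 31
  a - b + c - d + e = 0
  e = 1
  a + b + c + d + e = -2
  16a + 8b + 4c + 2d + e = 27
Solving the system yields a = 3, b = 0, c = -5, d = -1, e = 1.
So P(t) = 3t⁴ - 5t² - t + 1.
The coefficient of t is -1.

-1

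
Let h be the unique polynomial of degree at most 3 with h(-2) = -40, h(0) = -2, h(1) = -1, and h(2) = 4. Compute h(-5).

-367

Write h(u) = au^3 + bu^2 + cu + d. Substituting each data point gives a linear system:
  -8a + 4b - 2c + d = -40
  d = -2
  a + b + c + d = -1
  8a + 4b + 2c + d = 4
Solving the system yields a = 2, b = -4, c = 3, d = -2.
So h(u) = 2u³ - 4u² + 3u - 2.
Then h(-5) = -367.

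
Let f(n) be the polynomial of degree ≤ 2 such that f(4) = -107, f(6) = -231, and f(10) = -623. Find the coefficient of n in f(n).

-2

Write f(n) = an^2 + bn + c. Substituting each data point gives a linear system:
  16a + 4b + c = -107
  36a + 6b + c = -231
  100a + 10b + c = -623
Solving the system yields a = -6, b = -2, c = -3.
So f(n) = -6n² - 2n - 3.
The coefficient of n is -2.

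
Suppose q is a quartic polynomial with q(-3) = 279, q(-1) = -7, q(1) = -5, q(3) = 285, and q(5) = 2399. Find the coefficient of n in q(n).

Write q(n) = an^4 + bn^3 + cn^2 + dn + e. Substituting each data point gives a linear system:
  81a - 27b + 9c - 3d + e = 279
  a - b + c - d + e = -7
  a + b + c + d + e = -5
  81a + 27b + 9c + 3d + e = 285
  625a + 125b + 25c + 5d + e = 2399
Solving the system yields a = 4, b = 0, c = -4, d = 1, e = -6.
So q(n) = 4n^4 - 4n^2 + n - 6.
The coefficient of n is 1.

1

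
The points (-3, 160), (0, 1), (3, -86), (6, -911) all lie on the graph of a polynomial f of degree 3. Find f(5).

-504

Using the Lagrange interpolation formula with nodes -3, 0, 3, 6:
  L_0(x) = x(x - 3)(x - 6) / -162
  L_1(x) = (x + 3)(x - 3)(x - 6) / 54
  L_2(x) = (x + 3)x(x - 6) / -54
  L_3(x) = (x + 3)x(x - 3) / 162
Then f(x) = 160·L_0(x) + 1·L_1(x) - 86·L_2(x) - 911·L_3(x).
Expanding and collecting terms gives f(x) = -5x^3 + 4x^2 + 4x + 1.
Evaluating at x = 5: f(5) = -504.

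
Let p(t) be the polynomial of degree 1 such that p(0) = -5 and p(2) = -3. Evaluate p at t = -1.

Using the Lagrange interpolation formula with nodes 0, 2:
  L_0(t) = (t - 2) / -2
  L_1(t) = t / 2
Then p(t) = -5·L_0(t) - 3·L_1(t).
Expanding and collecting terms gives p(t) = t - 5.
Evaluating at t = -1: p(-1) = -6.

-6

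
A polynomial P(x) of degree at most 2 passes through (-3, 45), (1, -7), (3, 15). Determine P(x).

P(x) = 4x^2 - 5x - 6

Using the Lagrange interpolation formula with nodes -3, 1, 3:
  L_0(x) = (x - 1)(x - 3) / 24
  L_1(x) = (x + 3)(x - 3) / -8
  L_2(x) = (x + 3)(x - 1) / 12
Then P(x) = 45·L_0(x) - 7·L_1(x) + 15·L_2(x).
Expanding and collecting terms gives P(x) = 4x^2 - 5x - 6.
Check: P(1) = -7. ✓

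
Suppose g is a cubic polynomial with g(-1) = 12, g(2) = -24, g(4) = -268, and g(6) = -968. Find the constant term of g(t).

4

Write g(t) = at^3 + bt^2 + ct + d. Substituting each data point gives a linear system:
  -a + b - c + d = 12
  8a + 4b + 2c + d = -24
  64a + 16b + 4c + d = -268
  216a + 36b + 6c + d = -968
Solving the system yields a = -5, b = 3, c = 0, d = 4.
So g(t) = -5t³ + 3t² + 4.
The constant term is 4.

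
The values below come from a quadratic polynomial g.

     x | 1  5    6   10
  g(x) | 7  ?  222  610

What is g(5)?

155

The 3 known points determine the degree-2 polynomial uniquely.
Write g(x) = ax^2 + bx + c. Substituting each data point gives a linear system:
  a + b + c = 7
  36a + 6b + c = 222
  100a + 10b + c = 610
Solving the system yields a = 6, b = 1, c = 0.
So g(x) = 6x^2 + x.
Then g(5) = 155.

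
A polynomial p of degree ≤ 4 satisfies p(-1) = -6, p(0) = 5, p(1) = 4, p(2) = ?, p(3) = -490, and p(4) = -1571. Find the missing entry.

On equispaced nodes a degree-4 polynomial has vanishing fifth forward difference, so
  - p(-1) + 5·p(0) - 10·p(1) + 10·p(2) - 5·p(3) + p(4) = 0.
Substituting the known values and solving for p(2):
  10·p(2) = -870
  p(2) = -87.

-87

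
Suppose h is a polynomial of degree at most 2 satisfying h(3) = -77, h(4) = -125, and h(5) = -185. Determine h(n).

h(n) = -6n^2 - 6n - 5

Write h(n) = an^2 + bn + c. Substituting each data point gives a linear system:
  9a + 3b + c = -77
  16a + 4b + c = -125
  25a + 5b + c = -185
Solving the system yields a = -6, b = -6, c = -5.
So h(n) = -6n² - 6n - 5.
Check: h(4) = -125. ✓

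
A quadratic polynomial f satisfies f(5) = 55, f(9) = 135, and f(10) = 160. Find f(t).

Using the Lagrange interpolation formula with nodes 5, 9, 10:
  L_0(t) = (t - 9)(t - 10) / 20
  L_1(t) = (t - 5)(t - 10) / -4
  L_2(t) = (t - 5)(t - 9) / 5
Then f(t) = 55·L_0(t) + 135·L_1(t) + 160·L_2(t).
Expanding and collecting terms gives f(t) = t² + 6t.
Check: f(10) = 160. ✓

f(t) = t^2 + 6t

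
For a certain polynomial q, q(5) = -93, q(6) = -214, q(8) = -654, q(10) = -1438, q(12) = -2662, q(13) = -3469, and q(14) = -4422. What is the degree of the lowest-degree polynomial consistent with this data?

Divided differences on the nodes 5, 6, 8, 10, 12, 13, 14:
  order 0: -93  -214  -654  -1438  -2662  -3469  -4422
  order 1: -121  -220  -392  -612  -807  -953
  order 2: -33  -43  -55  -65  -73
  order 3: -2  -2  -2  -2
  order 4: 0  0  0
  order 5: 0  0
  order 6: 0
The order-3 divided differences are all -2 (nonzero) and every higher order vanishes, so the data lies on a polynomial of degree exactly 3.

3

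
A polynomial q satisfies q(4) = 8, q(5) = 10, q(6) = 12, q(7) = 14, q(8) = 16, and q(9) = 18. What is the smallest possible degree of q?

1

Forward differences of the values at n = 4, 5, 6, 7, 8, 9:
  q  : 8  10  12  14  16  18
  Δ  : 2  2  2  2  2
  Δ^2: 0  0  0  0
  Δ^3: 0  0  0
  Δ^4: 0  0
  Δ^5: 0
The first differences are constant (2) and nonzero, while all higher differences vanish, so the minimal degree is 1.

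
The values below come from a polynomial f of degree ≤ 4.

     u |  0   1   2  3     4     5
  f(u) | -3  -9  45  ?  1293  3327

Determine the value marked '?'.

363

The 5 known points determine the degree-4 polynomial uniquely.
Write f(u) = au^4 + bu^3 + cu^2 + du + e. Substituting each data point gives a linear system:
  e = -3
  a + b + c + d + e = -9
  16a + 8b + 4c + 2d + e = 45
  256a + 64b + 16c + 4d + e = 1293
  625a + 125b + 25c + 5d + e = 3327
Solving the system yields a = 6, b = -2, c = -6, d = -4, e = -3.
So f(u) = 6u^4 - 2u^3 - 6u^2 - 4u - 3.
Then f(3) = 363.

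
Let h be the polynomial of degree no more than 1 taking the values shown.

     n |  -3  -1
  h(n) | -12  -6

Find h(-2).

Using the Lagrange interpolation formula with nodes -3, -1:
  L_0(n) = (n + 1) / -2
  L_1(n) = (n + 3) / 2
Then h(n) = -12·L_0(n) - 6·L_1(n).
Expanding and collecting terms gives h(n) = 3n - 3.
Evaluating at n = -2: h(-2) = -9.

-9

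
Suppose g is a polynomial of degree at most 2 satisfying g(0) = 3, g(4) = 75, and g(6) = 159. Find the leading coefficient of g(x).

4

Write g(x) = ax^2 + bx + c. Substituting each data point gives a linear system:
  c = 3
  16a + 4b + c = 75
  36a + 6b + c = 159
Solving the system yields a = 4, b = 2, c = 3.
So g(x) = 4x^2 + 2x + 3.
The leading coefficient is 4.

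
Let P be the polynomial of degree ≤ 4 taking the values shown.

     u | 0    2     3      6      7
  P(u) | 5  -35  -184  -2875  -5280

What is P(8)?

Write P(u) = au^4 + bu^3 + cu^2 + du + e. Substituting each data point gives a linear system:
  e = 5
  16a + 8b + 4c + 2d + e = -35
  81a + 27b + 9c + 3d + e = -184
  1296a + 216b + 36c + 6d + e = -2875
  2401a + 343b + 49c + 7d + e = -5280
Solving the system yields a = -2, b = -2, c = 5, d = -6, e = 5.
So P(u) = -2u⁴ - 2u³ + 5u² - 6u + 5.
Then P(8) = -8939.

-8939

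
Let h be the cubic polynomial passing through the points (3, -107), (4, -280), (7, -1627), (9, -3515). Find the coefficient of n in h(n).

Write h(n) = an^3 + bn^2 + cn + d. Substituting each data point gives a linear system:
  27a + 9b + 3c + d = -107
  64a + 16b + 4c + d = -280
  343a + 49b + 7c + d = -1627
  729a + 81b + 9c + d = -3515
Solving the system yields a = -5, b = 1, c = 5, d = 4.
So h(n) = -5n^3 + n^2 + 5n + 4.
The coefficient of n is 5.

5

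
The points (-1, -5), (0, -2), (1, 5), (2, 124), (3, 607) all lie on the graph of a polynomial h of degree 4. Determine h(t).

h(t) = 6t^4 + 6t^3 - 4t^2 - t - 2

Write h(t) = at^4 + bt^3 + ct^2 + dt + e. Substituting each data point gives a linear system:
  a - b + c - d + e = -5
  e = -2
  a + b + c + d + e = 5
  16a + 8b + 4c + 2d + e = 124
  81a + 27b + 9c + 3d + e = 607
Solving the system yields a = 6, b = 6, c = -4, d = -1, e = -2.
So h(t) = 6t^4 + 6t^3 - 4t^2 - t - 2.
Check: h(2) = 124. ✓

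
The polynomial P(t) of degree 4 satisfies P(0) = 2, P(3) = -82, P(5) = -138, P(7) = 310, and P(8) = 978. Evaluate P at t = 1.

Using the Lagrange interpolation formula with nodes 0, 3, 5, 7, 8:
  L_0(t) = (t - 3)(t - 5)(t - 7)(t - 8) / 840
  L_1(t) = t(t - 5)(t - 7)(t - 8) / -120
  L_2(t) = t(t - 3)(t - 7)(t - 8) / 60
  L_3(t) = t(t - 3)(t - 5)(t - 8) / -56
  L_4(t) = t(t - 3)(t - 5)(t - 7) / 120
Then P(t) = 2·L_0(t) - 82·L_1(t) - 138·L_2(t) + 310·L_3(t) + 978·L_4(t).
Expanding and collecting terms gives P(t) = t^4 - 6t^3 - t^2 + 2t + 2.
Evaluating at t = 1: P(1) = -2.

-2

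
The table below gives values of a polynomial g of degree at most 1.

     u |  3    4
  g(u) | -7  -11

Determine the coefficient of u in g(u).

-4

Write g(u) = au + b. Substituting each data point gives a linear system:
  3a + b = -7
  4a + b = -11
Solving the system yields a = -4, b = 5.
So g(u) = -4u + 5.
The leading coefficient is -4.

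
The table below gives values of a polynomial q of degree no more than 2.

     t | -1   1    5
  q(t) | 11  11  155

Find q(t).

q(t) = 6t^2 + 5

Write q(t) = at^2 + bt + c. Substituting each data point gives a linear system:
  a - b + c = 11
  a + b + c = 11
  25a + 5b + c = 155
Solving the system yields a = 6, b = 0, c = 5.
So q(t) = 6t² + 5.
Check: q(5) = 155. ✓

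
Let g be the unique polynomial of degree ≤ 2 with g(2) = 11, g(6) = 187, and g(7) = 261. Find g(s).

g(s) = 6s^2 - 4s - 5

Write g(s) = as^2 + bs + c. Substituting each data point gives a linear system:
  4a + 2b + c = 11
  36a + 6b + c = 187
  49a + 7b + c = 261
Solving the system yields a = 6, b = -4, c = -5.
So g(s) = 6s² - 4s - 5.
Check: g(7) = 261. ✓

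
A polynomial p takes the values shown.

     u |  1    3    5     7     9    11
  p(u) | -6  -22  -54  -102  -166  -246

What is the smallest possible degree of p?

2

Forward differences of the values at u = 1, 3, 5, 7, 9, 11:
  p  : -6  -22  -54  -102  -166  -246
  Δ  : -16  -32  -48  -64  -80
  Δ^2: -16  -16  -16  -16
  Δ^3: 0  0  0
  Δ^4: 0  0
  Δ^5: 0
The second differences are constant (-16) and nonzero, while all higher differences vanish, so the minimal degree is 2.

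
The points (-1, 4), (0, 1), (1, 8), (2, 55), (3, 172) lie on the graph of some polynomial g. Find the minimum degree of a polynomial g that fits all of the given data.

Forward differences of the values at u = -1, 0, 1, 2, 3:
  g  : 4  1  8  55  172
  Δ  : -3  7  47  117
  Δ^2: 10  40  70
  Δ^3: 30  30
  Δ^4: 0
The third differences are constant (30) and nonzero, while all higher differences vanish, so the minimal degree is 3.

3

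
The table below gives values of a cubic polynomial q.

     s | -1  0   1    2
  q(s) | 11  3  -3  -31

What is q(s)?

Write q(s) = as^3 + bs^2 + cs + d. Substituting each data point gives a linear system:
  -a + b - c + d = 11
  d = 3
  a + b + c + d = -3
  8a + 4b + 2c + d = -31
Solving the system yields a = -4, b = 1, c = -3, d = 3.
So q(s) = -4s³ + s² - 3s + 3.
Check: q(0) = 3. ✓

q(s) = -4s^3 + s^2 - 3s + 3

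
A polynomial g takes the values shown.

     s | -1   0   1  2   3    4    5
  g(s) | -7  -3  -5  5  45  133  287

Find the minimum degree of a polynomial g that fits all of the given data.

3

Forward differences of the values at s = -1, 0, 1, 2, 3, 4, 5:
  g  : -7  -3  -5  5  45  133  287
  Δ  : 4  -2  10  40  88  154
  Δ^2: -6  12  30  48  66
  Δ^3: 18  18  18  18
  Δ^4: 0  0  0
  Δ^5: 0  0
  Δ^6: 0
The third differences are constant (18) and nonzero, while all higher differences vanish, so the minimal degree is 3.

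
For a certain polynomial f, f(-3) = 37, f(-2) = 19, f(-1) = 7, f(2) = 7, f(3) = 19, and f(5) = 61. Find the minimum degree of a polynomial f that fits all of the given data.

Divided differences on the nodes -3, -2, -1, 2, 3, 5:
  order 0: 37  19  7  7  19  61
  order 1: -18  -12  0  12  21
  order 2: 3  3  3  3
  order 3: 0  0  0
  order 4: 0  0
  order 5: 0
The order-2 divided differences are all 3 (nonzero) and every higher order vanishes, so the data lies on a polynomial of degree exactly 2.

2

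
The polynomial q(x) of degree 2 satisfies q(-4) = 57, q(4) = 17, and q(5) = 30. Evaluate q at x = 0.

Write q(x) = ax^2 + bx + c. Substituting each data point gives a linear system:
  16a - 4b + c = 57
  16a + 4b + c = 17
  25a + 5b + c = 30
Solving the system yields a = 2, b = -5, c = 5.
So q(x) = 2x^2 - 5x + 5.
Then q(0) = 5.

5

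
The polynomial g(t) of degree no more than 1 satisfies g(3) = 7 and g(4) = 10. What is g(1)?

Write g(t) = at + b. Substituting each data point gives a linear system:
  3a + b = 7
  4a + b = 10
Solving the system yields a = 3, b = -2.
So g(t) = 3t - 2.
Then g(1) = 1.

1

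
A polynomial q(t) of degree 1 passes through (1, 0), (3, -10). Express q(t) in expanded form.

Write q(t) = at + b. Substituting each data point gives a linear system:
  a + b = 0
  3a + b = -10
Solving the system yields a = -5, b = 5.
So q(t) = -5t + 5.
Check: q(3) = -10. ✓

q(t) = -5t + 5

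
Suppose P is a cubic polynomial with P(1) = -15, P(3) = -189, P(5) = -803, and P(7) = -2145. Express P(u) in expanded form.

Write P(u) = au^3 + bu^2 + cu + d. Substituting each data point gives a linear system:
  a + b + c + d = -15
  27a + 9b + 3c + d = -189
  125a + 25b + 5c + d = -803
  343a + 49b + 7c + d = -2145
Solving the system yields a = -6, b = -1, c = -5, d = -3.
So P(u) = -6u³ - u² - 5u - 3.
Check: P(3) = -189. ✓

P(u) = -6u^3 - u^2 - 5u - 3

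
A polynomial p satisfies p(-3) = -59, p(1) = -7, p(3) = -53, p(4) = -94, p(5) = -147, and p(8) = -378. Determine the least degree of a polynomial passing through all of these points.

2

Divided differences on the nodes -3, 1, 3, 4, 5, 8:
  order 0: -59  -7  -53  -94  -147  -378
  order 1: 13  -23  -41  -53  -77
  order 2: -6  -6  -6  -6
  order 3: 0  0  0
  order 4: 0  0
  order 5: 0
The order-2 divided differences are all -6 (nonzero) and every higher order vanishes, so the data lies on a polynomial of degree exactly 2.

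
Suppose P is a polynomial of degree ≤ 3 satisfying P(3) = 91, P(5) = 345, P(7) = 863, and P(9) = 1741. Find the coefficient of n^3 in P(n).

Write P(n) = an^3 + bn^2 + cn + d. Substituting each data point gives a linear system:
  27a + 9b + 3c + d = 91
  125a + 25b + 5c + d = 345
  343a + 49b + 7c + d = 863
  729a + 81b + 9c + d = 1741
Solving the system yields a = 2, b = 3, c = 5, d = -5.
So P(n) = 2n³ + 3n² + 5n - 5.
The leading coefficient is 2.

2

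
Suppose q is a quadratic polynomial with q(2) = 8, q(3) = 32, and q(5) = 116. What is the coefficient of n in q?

Write q(n) = an^2 + bn + c. Substituting each data point gives a linear system:
  4a + 2b + c = 8
  9a + 3b + c = 32
  25a + 5b + c = 116
Solving the system yields a = 6, b = -6, c = -4.
So q(n) = 6n² - 6n - 4.
The coefficient of n is -6.

-6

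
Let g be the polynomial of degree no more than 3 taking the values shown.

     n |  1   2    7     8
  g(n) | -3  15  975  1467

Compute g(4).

Using the Lagrange interpolation formula with nodes 1, 2, 7, 8:
  L_0(n) = (n - 2)(n - 7)(n - 8) / -42
  L_1(n) = (n - 1)(n - 7)(n - 8) / 30
  L_2(n) = (n - 1)(n - 2)(n - 8) / -30
  L_3(n) = (n - 1)(n - 2)(n - 7) / 42
Then g(n) = -3·L_0(n) + 15·L_1(n) + 975·L_2(n) + 1467·L_3(n).
Expanding and collecting terms gives g(n) = 3n^3 - n^2 - 5.
Evaluating at n = 4: g(4) = 171.

171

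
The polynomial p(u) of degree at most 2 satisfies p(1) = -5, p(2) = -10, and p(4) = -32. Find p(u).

Write p(u) = au^2 + bu + c. Substituting each data point gives a linear system:
  a + b + c = -5
  4a + 2b + c = -10
  16a + 4b + c = -32
Solving the system yields a = -2, b = 1, c = -4.
So p(u) = -2u² + u - 4.
Check: p(2) = -10. ✓

p(u) = -2u^2 + u - 4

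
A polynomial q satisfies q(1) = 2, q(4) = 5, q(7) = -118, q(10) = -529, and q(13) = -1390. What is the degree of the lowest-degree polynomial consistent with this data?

Forward differences of the values at s = 1, 4, 7, 10, 13:
  q  : 2  5  -118  -529  -1390
  Δ  : 3  -123  -411  -861
  Δ^2: -126  -288  -450
  Δ^3: -162  -162
  Δ^4: 0
The third differences are constant (-162) and nonzero, while all higher differences vanish, so the minimal degree is 3.

3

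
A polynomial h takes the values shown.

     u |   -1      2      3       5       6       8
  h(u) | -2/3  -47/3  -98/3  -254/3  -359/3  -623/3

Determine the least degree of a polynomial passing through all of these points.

2

Divided differences on the nodes -1, 2, 3, 5, 6, 8:
  order 0: -2/3  -47/3  -98/3  -254/3  -359/3  -623/3
  order 1: -5  -17  -26  -35  -44
  order 2: -3  -3  -3  -3
  order 3: 0  0  0
  order 4: 0  0
  order 5: 0
The order-2 divided differences are all -3 (nonzero) and every higher order vanishes, so the data lies on a polynomial of degree exactly 2.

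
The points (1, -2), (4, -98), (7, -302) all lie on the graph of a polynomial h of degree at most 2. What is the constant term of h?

Write h(x) = ax^2 + bx + c. Substituting each data point gives a linear system:
  a + b + c = -2
  16a + 4b + c = -98
  49a + 7b + c = -302
Solving the system yields a = -6, b = -2, c = 6.
So h(x) = -6x² - 2x + 6.
The constant term is 6.

6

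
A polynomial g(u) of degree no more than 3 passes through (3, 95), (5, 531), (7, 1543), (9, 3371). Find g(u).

Write g(u) = au^3 + bu^2 + cu + d. Substituting each data point gives a linear system:
  27a + 9b + 3c + d = 95
  125a + 25b + 5c + d = 531
  343a + 49b + 7c + d = 1543
  729a + 81b + 9c + d = 3371
Solving the system yields a = 5, b = -3, c = -3, d = -4.
So g(u) = 5u^3 - 3u^2 - 3u - 4.
Check: g(9) = 3371. ✓

g(u) = 5u^3 - 3u^2 - 3u - 4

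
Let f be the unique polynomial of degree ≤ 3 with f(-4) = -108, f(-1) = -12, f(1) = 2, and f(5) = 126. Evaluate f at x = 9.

Using the Lagrange interpolation formula with nodes -4, -1, 1, 5:
  L_0(x) = (x + 1)(x - 1)(x - 5) / -135
  L_1(x) = (x + 4)(x - 1)(x - 5) / 36
  L_2(x) = (x + 4)(x + 1)(x - 5) / -40
  L_3(x) = (x + 4)(x + 1)(x - 1) / 216
Then f(x) = -108·L_0(x) - 12·L_1(x) + 2·L_2(x) + 126·L_3(x).
Expanding and collecting terms gives f(x) = x^3 - x^2 + 6x - 4.
Evaluating at x = 9: f(9) = 698.

698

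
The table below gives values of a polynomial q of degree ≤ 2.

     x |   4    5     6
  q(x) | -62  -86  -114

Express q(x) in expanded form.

q(x) = -2x^2 - 6x - 6

Write q(x) = ax^2 + bx + c. Substituting each data point gives a linear system:
  16a + 4b + c = -62
  25a + 5b + c = -86
  36a + 6b + c = -114
Solving the system yields a = -2, b = -6, c = -6.
So q(x) = -2x^2 - 6x - 6.
Check: q(5) = -86. ✓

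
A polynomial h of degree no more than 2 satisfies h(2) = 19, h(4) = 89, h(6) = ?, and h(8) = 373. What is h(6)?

The 3 known points determine the degree-2 polynomial uniquely.
Write h(t) = at^2 + bt + c. Substituting each data point gives a linear system:
  4a + 2b + c = 19
  16a + 4b + c = 89
  64a + 8b + c = 373
Solving the system yields a = 6, b = -1, c = -3.
So h(t) = 6t² - t - 3.
Then h(6) = 207.

207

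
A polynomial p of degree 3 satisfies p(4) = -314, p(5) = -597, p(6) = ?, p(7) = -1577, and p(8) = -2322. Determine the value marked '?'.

-1010

The 4 known points determine the degree-3 polynomial uniquely.
Write p(u) = au^3 + bu^2 + cu + d. Substituting each data point gives a linear system:
  64a + 16b + 4c + d = -314
  125a + 25b + 5c + d = -597
  343a + 49b + 7c + d = -1577
  512a + 64b + 8c + d = -2322
Solving the system yields a = -4, b = -5, c = 6, d = -2.
So p(u) = -4u^3 - 5u^2 + 6u - 2.
Then p(6) = -1010.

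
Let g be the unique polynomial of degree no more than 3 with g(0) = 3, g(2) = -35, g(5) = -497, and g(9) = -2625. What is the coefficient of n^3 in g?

Write g(n) = an^3 + bn^2 + cn + d. Substituting each data point gives a linear system:
  d = 3
  8a + 4b + 2c + d = -35
  125a + 25b + 5c + d = -497
  729a + 81b + 9c + d = -2625
Solving the system yields a = -3, b = -6, c = 5, d = 3.
So g(n) = -3n^3 - 6n^2 + 5n + 3.
The leading coefficient is -3.

-3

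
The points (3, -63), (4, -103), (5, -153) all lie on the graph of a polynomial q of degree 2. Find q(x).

Write q(x) = ax^2 + bx + c. Substituting each data point gives a linear system:
  9a + 3b + c = -63
  16a + 4b + c = -103
  25a + 5b + c = -153
Solving the system yields a = -5, b = -5, c = -3.
So q(x) = -5x^2 - 5x - 3.
Check: q(4) = -103. ✓

q(x) = -5x^2 - 5x - 3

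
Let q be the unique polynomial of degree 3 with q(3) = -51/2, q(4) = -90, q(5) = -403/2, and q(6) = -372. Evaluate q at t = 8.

Using the Lagrange interpolation formula with nodes 3, 4, 5, 6:
  L_0(t) = (t - 4)(t - 5)(t - 6) / -6
  L_1(t) = (t - 3)(t - 5)(t - 6) / 2
  L_2(t) = (t - 3)(t - 4)(t - 6) / -2
  L_3(t) = (t - 3)(t - 4)(t - 5) / 6
Then q(t) = -51/2·L_0(t) - 90·L_1(t) - 403/2·L_2(t) - 372·L_3(t).
Expanding and collecting terms gives q(t) = -2t^3 + (1/2)t^2 + 6t + 6.
Evaluating at t = 8: q(8) = -938.

-938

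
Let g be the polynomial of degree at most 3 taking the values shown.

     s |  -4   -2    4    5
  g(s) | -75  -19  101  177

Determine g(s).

g(s) = s^3 + s^2 + 6s - 3

Write g(s) = as^3 + bs^2 + cs + d. Substituting each data point gives a linear system:
  -64a + 16b - 4c + d = -75
  -8a + 4b - 2c + d = -19
  64a + 16b + 4c + d = 101
  125a + 25b + 5c + d = 177
Solving the system yields a = 1, b = 1, c = 6, d = -3.
So g(s) = s^3 + s^2 + 6s - 3.
Check: g(4) = 101. ✓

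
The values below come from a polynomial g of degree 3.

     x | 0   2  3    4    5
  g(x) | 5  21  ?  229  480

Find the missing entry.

86

The 4 known points determine the degree-3 polynomial uniquely.
Write g(x) = ax^3 + bx^2 + cx + d. Substituting each data point gives a linear system:
  d = 5
  8a + 4b + 2c + d = 21
  64a + 16b + 4c + d = 229
  125a + 25b + 5c + d = 480
Solving the system yields a = 5, b = -6, c = 0, d = 5.
So g(x) = 5x^3 - 6x^2 + 5.
Then g(3) = 86.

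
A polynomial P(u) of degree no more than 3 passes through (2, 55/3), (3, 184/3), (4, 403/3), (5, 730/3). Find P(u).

Using the Lagrange interpolation formula with nodes 2, 3, 4, 5:
  L_0(u) = (u - 3)(u - 4)(u - 5) / -6
  L_1(u) = (u - 2)(u - 4)(u - 5) / 2
  L_2(u) = (u - 2)(u - 3)(u - 5) / -2
  L_3(u) = (u - 2)(u - 3)(u - 4) / 6
Then P(u) = 55/3·L_0(u) + 184/3·L_1(u) + 403/3·L_2(u) + 730/3·L_3(u).
Expanding and collecting terms gives P(u) = u^3 + 6u^2 - 6u - 5/3.
Check: P(3) = 184/3. ✓

P(u) = u^3 + 6u^2 - 6u - 5/3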